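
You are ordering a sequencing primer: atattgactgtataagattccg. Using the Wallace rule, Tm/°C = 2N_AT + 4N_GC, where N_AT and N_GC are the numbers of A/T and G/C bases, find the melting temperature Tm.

58°C

Counting bases: A=7, T=8, C=3, G=4
A+T = 15, G+C = 7
Tm = 2×15 + 4×7 = 58°C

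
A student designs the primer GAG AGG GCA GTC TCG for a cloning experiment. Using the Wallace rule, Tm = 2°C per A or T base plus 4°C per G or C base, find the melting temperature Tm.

Base counts: A=3, G=7, C=3, T=2
A+T = 5, G+C = 10
Tm = 4·10 + 2·5 = 40 + 10 = 50°C

50°C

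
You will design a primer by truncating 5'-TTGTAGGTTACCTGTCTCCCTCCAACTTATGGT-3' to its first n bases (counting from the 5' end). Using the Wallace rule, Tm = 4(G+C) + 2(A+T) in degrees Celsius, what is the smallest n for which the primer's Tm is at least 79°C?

n = 27

First 26 bases: TTGTAGGTTACCTGTCTCCCTCCAAC → Tm = 78°C (< 79°C)
First 27 bases: TTGTAGGTTACCTGTCTCCCTCCAACT → Tm = 80°C (≥ 79°C)
Since every base adds ≥2°C, Tm only increases with n, so the threshold is first crossed at n = 27.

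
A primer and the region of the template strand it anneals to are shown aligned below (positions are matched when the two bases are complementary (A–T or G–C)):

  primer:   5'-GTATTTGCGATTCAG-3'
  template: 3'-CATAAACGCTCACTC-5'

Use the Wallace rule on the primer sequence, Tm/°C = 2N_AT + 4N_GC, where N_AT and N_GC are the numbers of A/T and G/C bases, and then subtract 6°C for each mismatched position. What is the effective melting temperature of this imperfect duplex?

Primer base counts: A=3, T=6, G=4, C=2 → A+T=9, G+C=6
Perfect-match Tm = 2(9) + 4(6) = 18 + 24 = 42°C
Mismatches (positions where the bases are not complementary): 2 (at positions 11, 13)
Effective Tm = 42 − 2×6 = 42 − 12 = 30°C

30°C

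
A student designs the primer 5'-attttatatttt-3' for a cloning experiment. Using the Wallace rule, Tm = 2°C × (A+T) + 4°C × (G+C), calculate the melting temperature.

24°C

Scanning the sequence gives G=0, T=9, C=0, A=3.
So N_AT = 12 and N_GC = 0.
Tm = 4·0 + 2·12 = 0 + 24 = 24°C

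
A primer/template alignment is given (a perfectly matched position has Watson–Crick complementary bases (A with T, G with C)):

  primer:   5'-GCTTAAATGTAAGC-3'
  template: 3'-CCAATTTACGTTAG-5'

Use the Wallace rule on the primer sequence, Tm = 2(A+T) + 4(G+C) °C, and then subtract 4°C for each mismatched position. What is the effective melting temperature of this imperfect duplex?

Primer base counts: A=5, T=4, G=3, C=2 → A+T=9, G+C=5
Perfect-match Tm = 2(9) + 4(5) = 18 + 20 = 38°C
Mismatches (positions where the bases are not complementary): 3 (at positions 2, 10, 13)
Effective Tm = 38 − 3×4 = 38 − 12 = 26°C

26°C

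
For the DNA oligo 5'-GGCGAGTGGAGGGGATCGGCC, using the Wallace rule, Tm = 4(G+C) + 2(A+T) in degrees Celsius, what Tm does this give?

74°C

Counting bases: C=4, A=3, G=12, T=2
A+T = 5, G+C = 16
Tm = 2×5 + 4×16 = 74°C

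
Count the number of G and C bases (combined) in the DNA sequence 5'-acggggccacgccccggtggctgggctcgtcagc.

27

Base counts: G=14, A=3, C=13, T=4
Total G or C: 14 + 13 = 27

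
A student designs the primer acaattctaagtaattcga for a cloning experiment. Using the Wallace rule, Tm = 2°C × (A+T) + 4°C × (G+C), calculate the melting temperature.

48°C

Scanning the sequence gives T=6, C=3, A=8, G=2.
AT pairs contribute 14, GC pairs contribute 5.
Tm = 4·5 + 2·14 = 20 + 28 = 48°C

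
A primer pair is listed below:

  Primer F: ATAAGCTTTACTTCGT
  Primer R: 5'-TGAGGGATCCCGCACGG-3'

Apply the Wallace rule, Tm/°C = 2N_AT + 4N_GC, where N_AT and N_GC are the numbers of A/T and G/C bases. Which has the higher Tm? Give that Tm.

Primer R, 58°C

Primer F: A+T=11, G+C=5 → Tm = 2(11)+4(5) = 42°C
Primer R: A+T=5, G+C=12 → Tm = 2(5)+4(12) = 58°C
42°C vs 58°C → primer R is higher.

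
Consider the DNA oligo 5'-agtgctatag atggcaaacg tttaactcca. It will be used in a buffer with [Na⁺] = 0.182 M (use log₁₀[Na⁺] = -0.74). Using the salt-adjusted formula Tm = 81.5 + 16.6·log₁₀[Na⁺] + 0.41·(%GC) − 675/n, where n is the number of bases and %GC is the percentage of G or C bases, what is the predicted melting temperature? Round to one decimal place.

63.1°C

Length n = 30. Scanning the sequence gives C=6, A=10, G=6, T=8.
G+C = 12, so %GC = 12/30 × 100 = 40%
Salt term: 16.6 × (-0.74) = -12.284
GC term: 0.41 × 40 = 16.4; length term: −675/30 = −22.5
Tm = 81.5 + (-12.284) + 16.4 − 22.5 = 63.116 → 63.1°C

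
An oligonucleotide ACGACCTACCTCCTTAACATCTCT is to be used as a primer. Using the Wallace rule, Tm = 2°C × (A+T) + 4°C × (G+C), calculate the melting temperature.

A=6, C=10, G=1, T=7
A+T = 13, G+C = 11
Tm = 2×13 + 4×11 = 70°C

70°C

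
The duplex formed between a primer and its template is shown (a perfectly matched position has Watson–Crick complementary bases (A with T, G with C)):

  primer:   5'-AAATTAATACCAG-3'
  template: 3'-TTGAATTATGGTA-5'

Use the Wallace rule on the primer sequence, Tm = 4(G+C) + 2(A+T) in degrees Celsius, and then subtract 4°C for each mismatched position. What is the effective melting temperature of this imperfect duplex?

24°C

Primer base counts: A=7, T=3, G=1, C=2 → A+T=10, G+C=3
Perfect-match Tm = 2(10) + 4(3) = 20 + 12 = 32°C
Mismatches (positions where the bases are not complementary): 2 (at positions 3, 13)
Effective Tm = 32 − 2×4 = 32 − 8 = 24°C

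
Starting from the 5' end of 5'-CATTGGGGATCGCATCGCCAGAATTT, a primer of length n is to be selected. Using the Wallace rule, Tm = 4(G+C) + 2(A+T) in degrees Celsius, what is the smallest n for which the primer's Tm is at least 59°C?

n = 19

First 18 bases: CATTGGGGATCGCATCGC → Tm = 58°C (< 59°C)
First 19 bases: CATTGGGGATCGCATCGCC → Tm = 62°C (≥ 59°C)
Since every base adds ≥2°C, Tm only increases with n, so the threshold is first crossed at n = 19.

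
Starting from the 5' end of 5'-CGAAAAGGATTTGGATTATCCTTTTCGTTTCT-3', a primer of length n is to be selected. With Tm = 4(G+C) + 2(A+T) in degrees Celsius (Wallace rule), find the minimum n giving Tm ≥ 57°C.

First 20 bases: CGAAAAGGATTTGGATTATC → Tm = 54°C (< 57°C)
First 21 bases: CGAAAAGGATTTGGATTATCC → Tm = 58°C (≥ 57°C)
Since every base adds ≥2°C, Tm only increases with n, so the threshold is first crossed at n = 21.

n = 21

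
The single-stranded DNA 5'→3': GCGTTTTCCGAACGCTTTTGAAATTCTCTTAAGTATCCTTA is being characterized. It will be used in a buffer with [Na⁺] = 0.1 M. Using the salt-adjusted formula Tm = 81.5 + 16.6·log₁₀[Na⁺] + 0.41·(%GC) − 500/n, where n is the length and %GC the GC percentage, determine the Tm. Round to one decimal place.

Length n = 41. Scanning the sequence gives A=9, C=9, G=6, T=17.
G+C = 15, so %GC = 15/41 × 100 = 36.585%
Salt term: 16.6 × (-1) = -16.6
GC term: 0.41 × 36.585 = 15; length term: −500/41 = −12.195
Tm = 81.5 + (-16.6) + 15 − 12.195 = 67.705 → 67.7°C

67.7°C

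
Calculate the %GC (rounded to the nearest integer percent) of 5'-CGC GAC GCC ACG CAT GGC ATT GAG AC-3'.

A=6, C=9, T=3, G=8
G+C = 8 + 9 = 17 out of 26 bases
%GC = 17/26 × 100 = 65.38% ≈ 65%

65%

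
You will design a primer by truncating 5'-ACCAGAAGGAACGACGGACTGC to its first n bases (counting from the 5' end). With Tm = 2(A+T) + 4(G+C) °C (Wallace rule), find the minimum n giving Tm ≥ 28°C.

n = 9

First 8 bases: ACCAGAAG → Tm = 24°C (< 28°C)
First 9 bases: ACCAGAAGG → Tm = 28°C (≥ 28°C)
Since every base adds ≥2°C, Tm only increases with n, so the threshold is first crossed at n = 9.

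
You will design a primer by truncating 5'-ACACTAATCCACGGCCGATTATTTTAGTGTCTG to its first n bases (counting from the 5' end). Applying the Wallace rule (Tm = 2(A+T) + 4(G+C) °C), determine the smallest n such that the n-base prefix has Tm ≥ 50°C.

First 15 bases: ACACTAATCCACGGC → Tm = 46°C (< 50°C)
First 16 bases: ACACTAATCCACGGCC → Tm = 50°C (≥ 50°C)
Each additional base adds 2°C (A/T) or 4°C (G/C), so Tm is non-decreasing in n; n = 16 is the first length to reach 50°C.

n = 16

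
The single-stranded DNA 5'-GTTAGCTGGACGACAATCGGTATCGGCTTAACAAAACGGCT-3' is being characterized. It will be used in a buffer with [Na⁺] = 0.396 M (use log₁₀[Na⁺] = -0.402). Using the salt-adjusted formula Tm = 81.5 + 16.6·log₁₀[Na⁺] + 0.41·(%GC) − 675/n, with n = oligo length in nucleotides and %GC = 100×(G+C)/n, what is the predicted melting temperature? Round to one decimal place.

78.4°C

Length n = 41. Base counts: G=11, A=12, T=9, C=9
G+C = 20, so %GC = 20/41 × 100 = 48.78%
Salt term: 16.6 × (-0.402) = -6.673
GC term: 0.41 × 48.78 = 20; length term: −675/41 = −16.463
Tm = 81.5 + (-6.673) + 20 − 16.463 = 78.364 → 78.4°C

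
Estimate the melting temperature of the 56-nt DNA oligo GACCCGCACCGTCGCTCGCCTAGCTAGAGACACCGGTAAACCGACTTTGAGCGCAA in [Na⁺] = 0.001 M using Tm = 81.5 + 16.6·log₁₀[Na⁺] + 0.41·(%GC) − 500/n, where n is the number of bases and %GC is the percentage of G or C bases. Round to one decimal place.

47.7°C

Length n = 56. T=8, C=20, A=14, G=14
G+C = 34, so %GC = 34/56 × 100 = 60.714%
Salt term: 16.6 × (-3) = -49.8
GC term: 0.41 × 60.714 = 24.893; length term: −500/56 = −8.929
Tm = 81.5 + (-49.8) + 24.893 − 8.929 = 47.664 → 47.7°C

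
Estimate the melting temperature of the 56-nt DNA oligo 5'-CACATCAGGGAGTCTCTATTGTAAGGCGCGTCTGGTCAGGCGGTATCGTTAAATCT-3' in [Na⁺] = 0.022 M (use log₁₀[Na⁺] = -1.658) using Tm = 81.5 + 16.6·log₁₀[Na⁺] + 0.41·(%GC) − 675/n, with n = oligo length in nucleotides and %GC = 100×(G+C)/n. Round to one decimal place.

62.4°C

Length n = 56. Base counts: G=16, A=12, C=12, T=16
G+C = 28, so %GC = 28/56 × 100 = 50%
Salt term: 16.6 × (-1.658) = -27.523
GC term: 0.41 × 50 = 20.5; length term: −675/56 = −12.054
Tm = 81.5 + (-27.523) + 20.5 − 12.054 = 62.423 → 62.4°C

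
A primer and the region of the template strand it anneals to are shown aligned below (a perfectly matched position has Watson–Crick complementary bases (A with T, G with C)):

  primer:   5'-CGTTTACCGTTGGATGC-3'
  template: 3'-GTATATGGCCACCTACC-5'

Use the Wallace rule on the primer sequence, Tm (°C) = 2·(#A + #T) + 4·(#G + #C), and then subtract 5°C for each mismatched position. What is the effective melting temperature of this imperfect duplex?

Primer base counts: A=2, T=6, G=5, C=4 → A+T=8, G+C=9
Perfect-match Tm = 2(8) + 4(9) = 16 + 36 = 52°C
Mismatches (positions where the bases are not complementary): 4 (at positions 2, 4, 10, 17)
Effective Tm = 52 − 4×5 = 52 − 20 = 32°C

32°C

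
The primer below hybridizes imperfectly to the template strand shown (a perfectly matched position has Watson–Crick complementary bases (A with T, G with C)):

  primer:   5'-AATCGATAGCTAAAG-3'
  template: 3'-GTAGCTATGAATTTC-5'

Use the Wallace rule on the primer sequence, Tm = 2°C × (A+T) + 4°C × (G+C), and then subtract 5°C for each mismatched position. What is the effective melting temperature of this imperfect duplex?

Primer base counts: A=7, T=3, G=3, C=2 → A+T=10, G+C=5
Perfect-match Tm = 2(10) + 4(5) = 20 + 20 = 40°C
Mismatches (positions where the bases are not complementary): 3 (at positions 1, 9, 10)
Effective Tm = 40 − 3×5 = 40 − 15 = 25°C

25°C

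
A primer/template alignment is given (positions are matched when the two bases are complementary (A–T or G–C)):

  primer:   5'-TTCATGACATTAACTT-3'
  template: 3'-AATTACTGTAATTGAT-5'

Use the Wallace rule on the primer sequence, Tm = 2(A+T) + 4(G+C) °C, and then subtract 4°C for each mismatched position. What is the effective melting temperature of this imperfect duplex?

32°C

Primer base counts: A=5, T=7, G=1, C=3 → A+T=12, G+C=4
Perfect-match Tm = 2(12) + 4(4) = 24 + 16 = 40°C
Mismatches (positions where the bases are not complementary): 2 (at positions 3, 16)
Effective Tm = 40 − 2×4 = 40 − 8 = 32°C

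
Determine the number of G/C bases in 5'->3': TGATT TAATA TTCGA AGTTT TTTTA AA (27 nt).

Scanning the sequence gives A=9, G=3, T=14, C=1.
G+C = 3 + 1 = 4

4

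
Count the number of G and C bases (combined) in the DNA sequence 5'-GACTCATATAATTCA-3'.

Counting bases: C=3, A=6, T=5, G=1
G+C = 1 + 3 = 4

4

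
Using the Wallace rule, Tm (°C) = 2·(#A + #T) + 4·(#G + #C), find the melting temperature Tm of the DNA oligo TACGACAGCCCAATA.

Base counts: T=2, A=6, C=5, G=2
So N_AT = 8 and N_GC = 7.
Tm = 4·7 + 2·8 = 28 + 16 = 44°C

44°C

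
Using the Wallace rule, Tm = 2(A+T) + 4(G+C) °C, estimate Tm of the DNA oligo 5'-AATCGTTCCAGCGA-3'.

42°C

C=4, A=4, T=3, G=3
A+T = 7, G+C = 7
Tm = 2(7) + 4(7) = 14 + 28 = 42°C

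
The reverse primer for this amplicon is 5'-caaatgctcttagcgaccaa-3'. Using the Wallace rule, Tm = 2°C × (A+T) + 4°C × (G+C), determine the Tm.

Base counts: A=7, T=4, C=6, G=3
A+T = 11, G+C = 9
Tm = 4·9 + 2·11 = 36 + 22 = 58°C

58°C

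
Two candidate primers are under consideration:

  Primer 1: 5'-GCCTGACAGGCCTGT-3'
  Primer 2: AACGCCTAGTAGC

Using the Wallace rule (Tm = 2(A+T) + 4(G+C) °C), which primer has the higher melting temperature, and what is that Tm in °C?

Primer 1: A+T=5, G+C=10 → Tm = 2(5)+4(10) = 50°C
Primer 2: A+T=6, G+C=7 → Tm = 2(6)+4(7) = 40°C
50°C vs 40°C → primer 1 is higher.

Primer 1, 50°C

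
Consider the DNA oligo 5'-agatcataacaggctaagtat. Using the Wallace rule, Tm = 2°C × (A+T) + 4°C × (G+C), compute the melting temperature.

56°C

C=3, T=5, A=9, G=4
AT pairs contribute 14, GC pairs contribute 7.
Tm = 2×14 + 4×7 = 56°C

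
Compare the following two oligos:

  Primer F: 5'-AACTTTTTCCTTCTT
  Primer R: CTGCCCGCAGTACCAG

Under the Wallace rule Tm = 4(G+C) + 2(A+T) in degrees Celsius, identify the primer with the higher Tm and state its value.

Primer F: A+T=11, G+C=4 → Tm = 2(11)+4(4) = 38°C
Primer R: A+T=5, G+C=11 → Tm = 2(5)+4(11) = 54°C
38°C vs 54°C → primer R is higher.

Primer R, 54°C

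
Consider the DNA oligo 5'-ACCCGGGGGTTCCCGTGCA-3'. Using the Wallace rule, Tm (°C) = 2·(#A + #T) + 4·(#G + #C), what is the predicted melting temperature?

Scanning the sequence gives A=2, C=7, T=3, G=7.
A+T = 5, G+C = 14
Tm = 2×5 + 4×14 = 66°C

66°C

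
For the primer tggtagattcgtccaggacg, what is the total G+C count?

Counting bases: A=4, T=5, C=4, G=7
G+C = 7 + 4 = 11

11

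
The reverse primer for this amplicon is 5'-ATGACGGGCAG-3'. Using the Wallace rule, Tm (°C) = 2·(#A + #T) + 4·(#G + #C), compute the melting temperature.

Scanning the sequence gives T=1, C=2, G=5, A=3.
AT pairs contribute 4, GC pairs contribute 7.
Tm = 4·7 + 2·4 = 28 + 8 = 36°C

36°C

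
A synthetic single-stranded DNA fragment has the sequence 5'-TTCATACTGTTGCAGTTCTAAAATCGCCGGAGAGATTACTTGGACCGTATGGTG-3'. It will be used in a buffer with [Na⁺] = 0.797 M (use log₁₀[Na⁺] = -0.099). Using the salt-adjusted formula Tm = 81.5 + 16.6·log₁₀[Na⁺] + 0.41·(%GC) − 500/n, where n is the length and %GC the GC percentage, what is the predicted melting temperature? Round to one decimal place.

88.8°C

Length n = 54. Scanning the sequence gives C=10, T=17, G=14, A=13.
G+C = 24, so %GC = 24/54 × 100 = 44.444%
Salt term: 16.6 × (-0.099) = -1.643
GC term: 0.41 × 44.444 = 18.222; length term: −500/54 = −9.259
Tm = 81.5 + (-1.643) + 18.222 − 9.259 = 88.82 → 88.8°C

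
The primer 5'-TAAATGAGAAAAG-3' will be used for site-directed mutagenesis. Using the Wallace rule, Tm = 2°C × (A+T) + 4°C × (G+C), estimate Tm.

Scanning the sequence gives T=2, C=0, G=3, A=8.
AT pairs contribute 10, GC pairs contribute 3.
Tm = 2×10 + 4×3 = 32°C

32°C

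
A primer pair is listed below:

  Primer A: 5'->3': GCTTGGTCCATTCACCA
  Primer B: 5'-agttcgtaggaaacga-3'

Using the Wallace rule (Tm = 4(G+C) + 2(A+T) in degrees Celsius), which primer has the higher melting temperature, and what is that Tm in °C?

Primer A: A+T=8, G+C=9 → Tm = 2(8)+4(9) = 52°C
Primer B: A+T=9, G+C=7 → Tm = 2(9)+4(7) = 46°C
52°C vs 46°C → primer A is higher.

Primer A, 52°C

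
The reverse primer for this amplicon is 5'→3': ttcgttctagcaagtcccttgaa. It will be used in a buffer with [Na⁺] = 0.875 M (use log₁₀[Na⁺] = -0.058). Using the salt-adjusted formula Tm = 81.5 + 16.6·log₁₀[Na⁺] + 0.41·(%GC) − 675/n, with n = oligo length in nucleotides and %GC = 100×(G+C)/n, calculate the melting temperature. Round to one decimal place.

69.0°C

Length n = 23. G=4, A=5, T=8, C=6
G+C = 10, so %GC = 10/23 × 100 = 43.478%
Salt term: 16.6 × (-0.058) = -0.963
GC term: 0.41 × 43.478 = 17.826; length term: −675/23 = −29.348
Tm = 81.5 + (-0.963) + 17.826 − 29.348 = 69.015 → 69.0°C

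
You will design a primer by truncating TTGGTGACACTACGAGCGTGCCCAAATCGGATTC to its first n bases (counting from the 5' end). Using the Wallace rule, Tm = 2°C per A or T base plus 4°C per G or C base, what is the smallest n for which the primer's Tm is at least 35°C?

n = 13

First 12 bases: TTGGTGACACTA → Tm = 34°C (< 35°C)
First 13 bases: TTGGTGACACTAC → Tm = 38°C (≥ 35°C)
Since every base adds ≥2°C, Tm only increases with n, so the threshold is first crossed at n = 13.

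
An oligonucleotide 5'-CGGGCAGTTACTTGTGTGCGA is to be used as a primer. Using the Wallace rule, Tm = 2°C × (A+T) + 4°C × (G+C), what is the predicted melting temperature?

Scanning the sequence gives C=4, T=6, G=8, A=3.
So N_AT = 9 and N_GC = 12.
Tm = 2×9 + 4×12 = 66°C

66°C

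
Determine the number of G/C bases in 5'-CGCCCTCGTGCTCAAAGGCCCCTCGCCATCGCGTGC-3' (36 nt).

Base counts: T=6, C=17, G=9, A=4
Total G or C: 9 + 17 = 26

26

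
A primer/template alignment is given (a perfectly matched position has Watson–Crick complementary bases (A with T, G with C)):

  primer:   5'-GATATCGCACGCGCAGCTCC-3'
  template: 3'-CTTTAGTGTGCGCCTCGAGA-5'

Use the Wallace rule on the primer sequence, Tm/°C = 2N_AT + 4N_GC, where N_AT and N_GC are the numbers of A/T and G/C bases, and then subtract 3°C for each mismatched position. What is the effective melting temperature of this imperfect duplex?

54°C

Primer base counts: A=4, T=3, G=5, C=8 → A+T=7, G+C=13
Perfect-match Tm = 2(7) + 4(13) = 14 + 52 = 66°C
Mismatches (positions where the bases are not complementary): 4 (at positions 3, 7, 14, 20)
Effective Tm = 66 − 4×3 = 66 − 12 = 54°C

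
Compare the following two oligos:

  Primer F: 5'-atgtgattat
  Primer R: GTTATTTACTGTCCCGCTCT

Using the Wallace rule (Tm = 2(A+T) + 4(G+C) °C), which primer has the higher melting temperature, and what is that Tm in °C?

Primer R, 58°C

Primer F: A+T=8, G+C=2 → Tm = 2(8)+4(2) = 24°C
Primer R: A+T=11, G+C=9 → Tm = 2(11)+4(9) = 58°C
24°C vs 58°C → primer R is higher.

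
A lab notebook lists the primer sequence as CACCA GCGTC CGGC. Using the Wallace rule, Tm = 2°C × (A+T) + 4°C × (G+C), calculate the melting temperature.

Base counts: A=2, C=7, T=1, G=4
So N_AT = 3 and N_GC = 11.
Tm = 2(3) + 4(11) = 6 + 44 = 50°C

50°C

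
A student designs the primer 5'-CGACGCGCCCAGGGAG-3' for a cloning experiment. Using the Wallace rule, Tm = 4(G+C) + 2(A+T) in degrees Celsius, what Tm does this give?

Base counts: C=6, G=7, T=0, A=3
A+T = 3, G+C = 13
Tm = 2(3) + 4(13) = 6 + 52 = 58°C

58°C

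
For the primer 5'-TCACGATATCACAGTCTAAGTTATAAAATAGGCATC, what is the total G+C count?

G=5, C=7, T=10, A=14
G+C = 5 + 7 = 12

12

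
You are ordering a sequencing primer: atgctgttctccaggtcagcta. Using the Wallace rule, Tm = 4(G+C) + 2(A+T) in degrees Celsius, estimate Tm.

Scanning the sequence gives A=4, C=6, T=7, G=5.
A+T = 11, G+C = 11
Tm = 2×11 + 4×11 = 66°C

66°C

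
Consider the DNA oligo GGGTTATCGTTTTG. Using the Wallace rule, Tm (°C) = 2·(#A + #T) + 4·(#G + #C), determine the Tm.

40°C

Base counts: T=7, A=1, C=1, G=5
So N_AT = 8 and N_GC = 6.
Tm = 2×8 + 4×6 = 40°C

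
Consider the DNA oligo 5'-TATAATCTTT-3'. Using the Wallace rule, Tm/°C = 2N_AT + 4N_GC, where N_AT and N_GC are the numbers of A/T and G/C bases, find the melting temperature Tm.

Scanning the sequence gives A=3, T=6, C=1, G=0.
AT pairs contribute 9, GC pairs contribute 1.
Tm = 2(9) + 4(1) = 18 + 4 = 22°C

22°C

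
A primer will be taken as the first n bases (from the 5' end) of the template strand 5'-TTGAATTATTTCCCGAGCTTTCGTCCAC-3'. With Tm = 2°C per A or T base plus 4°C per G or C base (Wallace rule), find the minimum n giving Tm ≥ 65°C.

First 23 bases: TTGAATTATTTCCCGAGCTTTCG → Tm = 64°C (< 65°C)
First 24 bases: TTGAATTATTTCCCGAGCTTTCGT → Tm = 66°C (≥ 65°C)
Each additional base adds 2°C (A/T) or 4°C (G/C), so Tm is non-decreasing in n; n = 24 is the first length to reach 65°C.

n = 24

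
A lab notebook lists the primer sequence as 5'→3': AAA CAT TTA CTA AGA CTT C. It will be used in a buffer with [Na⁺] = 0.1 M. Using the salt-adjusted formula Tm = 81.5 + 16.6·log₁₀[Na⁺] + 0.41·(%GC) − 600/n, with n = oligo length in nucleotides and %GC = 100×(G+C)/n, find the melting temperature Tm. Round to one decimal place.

Length n = 19. Counting bases: T=6, G=1, C=4, A=8
G+C = 5, so %GC = 5/19 × 100 = 26.316%
Salt term: 16.6 × (-1) = -16.6
GC term: 0.41 × 26.316 = 10.79; length term: −600/19 = −31.579
Tm = 81.5 + (-16.6) + 10.79 − 31.579 = 44.111 → 44.1°C

44.1°C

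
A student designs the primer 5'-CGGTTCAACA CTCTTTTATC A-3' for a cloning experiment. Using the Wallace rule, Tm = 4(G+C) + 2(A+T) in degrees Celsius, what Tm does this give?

58°C

Counting bases: G=2, C=6, A=5, T=8
AT pairs contribute 13, GC pairs contribute 8.
Tm = 2×13 + 4×8 = 58°C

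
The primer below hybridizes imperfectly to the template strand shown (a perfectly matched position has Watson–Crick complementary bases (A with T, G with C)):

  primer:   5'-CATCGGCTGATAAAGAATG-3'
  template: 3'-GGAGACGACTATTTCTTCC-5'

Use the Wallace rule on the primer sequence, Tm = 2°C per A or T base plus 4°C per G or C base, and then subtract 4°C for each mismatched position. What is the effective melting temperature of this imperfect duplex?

42°C

Primer base counts: A=7, T=4, G=5, C=3 → A+T=11, G+C=8
Perfect-match Tm = 2(11) + 4(8) = 22 + 32 = 54°C
Mismatches (positions where the bases are not complementary): 3 (at positions 2, 5, 18)
Effective Tm = 54 − 3×4 = 54 − 12 = 42°C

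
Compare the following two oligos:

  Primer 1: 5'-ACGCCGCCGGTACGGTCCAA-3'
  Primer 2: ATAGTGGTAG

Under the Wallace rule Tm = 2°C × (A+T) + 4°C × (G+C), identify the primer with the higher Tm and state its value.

Primer 1: A+T=6, G+C=14 → Tm = 2(6)+4(14) = 68°C
Primer 2: A+T=6, G+C=4 → Tm = 2(6)+4(4) = 28°C
68°C vs 28°C → primer 1 is higher.

Primer 1, 68°C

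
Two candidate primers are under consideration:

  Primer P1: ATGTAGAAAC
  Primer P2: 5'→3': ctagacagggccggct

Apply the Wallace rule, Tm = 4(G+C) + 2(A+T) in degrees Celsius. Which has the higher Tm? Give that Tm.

Primer P1: A+T=7, G+C=3 → Tm = 2(7)+4(3) = 26°C
Primer P2: A+T=5, G+C=11 → Tm = 2(5)+4(11) = 54°C
26°C vs 54°C → primer P2 is higher.

Primer P2, 54°C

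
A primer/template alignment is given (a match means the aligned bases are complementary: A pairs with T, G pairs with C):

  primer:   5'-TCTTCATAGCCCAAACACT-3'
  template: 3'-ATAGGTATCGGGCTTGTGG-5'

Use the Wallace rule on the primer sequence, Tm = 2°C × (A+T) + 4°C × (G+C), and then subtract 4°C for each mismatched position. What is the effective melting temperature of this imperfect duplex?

Primer base counts: A=6, T=5, G=1, C=7 → A+T=11, G+C=8
Perfect-match Tm = 2(11) + 4(8) = 22 + 32 = 54°C
Mismatches (positions where the bases are not complementary): 4 (at positions 2, 4, 13, 19)
Effective Tm = 54 − 4×4 = 54 − 16 = 38°C

38°C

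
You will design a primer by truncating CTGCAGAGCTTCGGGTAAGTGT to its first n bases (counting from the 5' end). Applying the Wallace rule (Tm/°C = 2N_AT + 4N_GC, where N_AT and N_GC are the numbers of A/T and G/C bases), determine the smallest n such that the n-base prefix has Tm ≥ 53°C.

First 16 bases: CTGCAGAGCTTCGGGT → Tm = 52°C (< 53°C)
First 17 bases: CTGCAGAGCTTCGGGTA → Tm = 54°C (≥ 53°C)
Each additional base adds 2°C (A/T) or 4°C (G/C), so Tm is non-decreasing in n; n = 17 is the first length to reach 53°C.

n = 17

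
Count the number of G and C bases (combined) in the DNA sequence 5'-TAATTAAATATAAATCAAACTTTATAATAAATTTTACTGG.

5

Counting bases: A=19, C=3, G=2, T=16
G+C = 2 + 3 = 5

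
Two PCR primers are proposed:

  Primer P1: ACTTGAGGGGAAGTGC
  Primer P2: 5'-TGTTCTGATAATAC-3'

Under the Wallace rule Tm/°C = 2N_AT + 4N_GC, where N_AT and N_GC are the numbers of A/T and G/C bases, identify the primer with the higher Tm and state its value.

Primer P1, 50°C

Primer P1: A+T=7, G+C=9 → Tm = 2(7)+4(9) = 50°C
Primer P2: A+T=10, G+C=4 → Tm = 2(10)+4(4) = 36°C
50°C vs 36°C → primer P1 is higher.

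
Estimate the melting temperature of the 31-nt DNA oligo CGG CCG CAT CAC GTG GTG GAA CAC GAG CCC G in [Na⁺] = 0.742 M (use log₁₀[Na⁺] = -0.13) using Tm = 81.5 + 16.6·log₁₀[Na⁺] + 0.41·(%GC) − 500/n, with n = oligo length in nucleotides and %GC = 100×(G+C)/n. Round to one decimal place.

92.3°C

Length n = 31. C=11, T=3, A=6, G=11
G+C = 22, so %GC = 22/31 × 100 = 70.968%
Salt term: 16.6 × (-0.13) = -2.158
GC term: 0.41 × 70.968 = 29.097; length term: −500/31 = −16.129
Tm = 81.5 + (-2.158) + 29.097 − 16.129 = 92.31 → 92.3°C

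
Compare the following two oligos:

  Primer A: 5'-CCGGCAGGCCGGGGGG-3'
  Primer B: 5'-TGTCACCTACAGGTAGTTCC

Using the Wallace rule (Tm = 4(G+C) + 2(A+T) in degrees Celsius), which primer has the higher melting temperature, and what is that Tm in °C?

Primer A, 62°C

Primer A: A+T=1, G+C=15 → Tm = 2(1)+4(15) = 62°C
Primer B: A+T=10, G+C=10 → Tm = 2(10)+4(10) = 60°C
62°C vs 60°C → primer A is higher.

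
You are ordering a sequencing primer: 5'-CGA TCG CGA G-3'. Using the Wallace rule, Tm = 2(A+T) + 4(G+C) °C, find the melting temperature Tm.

Scanning the sequence gives T=1, A=2, G=4, C=3.
A+T = 3, G+C = 7
Tm = 4·7 + 2·3 = 28 + 6 = 34°C

34°C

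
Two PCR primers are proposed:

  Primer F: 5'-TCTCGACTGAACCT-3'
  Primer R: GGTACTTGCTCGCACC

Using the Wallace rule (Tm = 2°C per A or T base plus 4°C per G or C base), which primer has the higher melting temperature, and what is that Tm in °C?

Primer R, 52°C

Primer F: A+T=7, G+C=7 → Tm = 2(7)+4(7) = 42°C
Primer R: A+T=6, G+C=10 → Tm = 2(6)+4(10) = 52°C
42°C vs 52°C → primer R is higher.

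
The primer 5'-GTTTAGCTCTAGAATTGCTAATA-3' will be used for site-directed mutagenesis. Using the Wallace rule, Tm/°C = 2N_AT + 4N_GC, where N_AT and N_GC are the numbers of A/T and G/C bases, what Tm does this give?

60°C

Scanning the sequence gives C=3, A=7, T=9, G=4.
AT pairs contribute 16, GC pairs contribute 7.
Tm = 2(16) + 4(7) = 32 + 28 = 60°C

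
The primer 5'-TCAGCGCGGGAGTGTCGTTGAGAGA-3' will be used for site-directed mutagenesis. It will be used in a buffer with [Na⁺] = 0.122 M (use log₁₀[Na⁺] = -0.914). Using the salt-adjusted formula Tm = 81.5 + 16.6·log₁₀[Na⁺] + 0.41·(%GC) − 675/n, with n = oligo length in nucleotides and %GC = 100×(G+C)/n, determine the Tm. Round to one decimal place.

Length n = 25. Scanning the sequence gives T=5, G=11, A=5, C=4.
G+C = 15, so %GC = 15/25 × 100 = 60%
Salt term: 16.6 × (-0.914) = -15.172
GC term: 0.41 × 60 = 24.6; length term: −675/25 = −27
Tm = 81.5 + (-15.172) + 24.6 − 27 = 63.928 → 63.9°C

63.9°C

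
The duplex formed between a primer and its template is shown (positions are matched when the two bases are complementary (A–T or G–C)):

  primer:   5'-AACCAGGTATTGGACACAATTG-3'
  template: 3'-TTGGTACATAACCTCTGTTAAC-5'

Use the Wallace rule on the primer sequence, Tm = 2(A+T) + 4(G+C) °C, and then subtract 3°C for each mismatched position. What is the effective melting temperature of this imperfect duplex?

56°C

Primer base counts: A=8, T=5, G=5, C=4 → A+T=13, G+C=9
Perfect-match Tm = 2(13) + 4(9) = 26 + 36 = 62°C
Mismatches (positions where the bases are not complementary): 2 (at positions 6, 15)
Effective Tm = 62 − 2×3 = 62 − 6 = 56°C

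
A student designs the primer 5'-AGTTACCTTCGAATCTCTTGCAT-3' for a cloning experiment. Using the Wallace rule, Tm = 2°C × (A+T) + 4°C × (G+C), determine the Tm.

64°C

A=5, G=3, T=9, C=6
So N_AT = 14 and N_GC = 9.
Tm = 4·9 + 2·14 = 36 + 28 = 64°C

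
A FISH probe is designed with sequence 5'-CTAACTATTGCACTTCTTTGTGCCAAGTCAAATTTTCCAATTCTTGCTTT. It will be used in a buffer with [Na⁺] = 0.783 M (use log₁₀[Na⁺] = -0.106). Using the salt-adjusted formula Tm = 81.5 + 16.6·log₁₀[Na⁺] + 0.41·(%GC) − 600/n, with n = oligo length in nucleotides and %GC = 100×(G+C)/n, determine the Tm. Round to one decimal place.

81.7°C

Length n = 50. Counting bases: G=5, T=22, C=12, A=11
G+C = 17, so %GC = 17/50 × 100 = 34%
Salt term: 16.6 × (-0.106) = -1.76
GC term: 0.41 × 34 = 13.94; length term: −600/50 = −12
Tm = 81.5 + (-1.76) + 13.94 − 12 = 81.68 → 81.7°C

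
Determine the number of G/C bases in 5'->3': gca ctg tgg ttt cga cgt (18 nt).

Counting bases: G=6, T=6, A=2, C=4
Total G or C: 6 + 4 = 10

10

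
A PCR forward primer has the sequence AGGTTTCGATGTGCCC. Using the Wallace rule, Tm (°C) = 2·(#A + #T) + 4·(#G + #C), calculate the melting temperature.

Counting bases: G=5, T=5, A=2, C=4
AT pairs contribute 7, GC pairs contribute 9.
Tm = 2×7 + 4×9 = 50°C

50°C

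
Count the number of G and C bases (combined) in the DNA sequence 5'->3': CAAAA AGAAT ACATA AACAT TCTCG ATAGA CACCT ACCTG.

Base counts: T=8, A=18, C=10, G=4
Total G or C: 4 + 10 = 14

14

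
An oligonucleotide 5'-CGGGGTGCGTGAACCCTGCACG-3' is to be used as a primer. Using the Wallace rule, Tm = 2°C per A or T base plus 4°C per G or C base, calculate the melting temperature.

Counting bases: G=9, T=3, C=7, A=3
A+T = 6, G+C = 16
Tm = 2(6) + 4(16) = 12 + 64 = 76°C

76°C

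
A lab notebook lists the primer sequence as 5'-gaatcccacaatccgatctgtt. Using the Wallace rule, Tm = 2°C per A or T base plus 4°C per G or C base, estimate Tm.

Counting bases: T=6, C=7, G=3, A=6
A+T = 12, G+C = 10
Tm = 2×12 + 4×10 = 64°C

64°C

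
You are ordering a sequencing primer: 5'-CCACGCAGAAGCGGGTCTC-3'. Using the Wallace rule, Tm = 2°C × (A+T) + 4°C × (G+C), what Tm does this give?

64°C

Scanning the sequence gives C=7, G=6, T=2, A=4.
So N_AT = 6 and N_GC = 13.
Tm = 2×6 + 4×13 = 64°C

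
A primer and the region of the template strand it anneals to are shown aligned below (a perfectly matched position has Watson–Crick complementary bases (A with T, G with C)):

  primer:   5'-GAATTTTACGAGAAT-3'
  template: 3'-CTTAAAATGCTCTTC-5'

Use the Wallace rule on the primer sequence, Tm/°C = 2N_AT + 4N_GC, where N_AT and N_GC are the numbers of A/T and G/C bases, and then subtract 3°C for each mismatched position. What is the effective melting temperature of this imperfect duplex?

35°C

Primer base counts: A=6, T=5, G=3, C=1 → A+T=11, G+C=4
Perfect-match Tm = 2(11) + 4(4) = 22 + 16 = 38°C
Mismatches (positions where the bases are not complementary): 1 (at position 15)
Effective Tm = 38 − 1×3 = 38 − 3 = 35°C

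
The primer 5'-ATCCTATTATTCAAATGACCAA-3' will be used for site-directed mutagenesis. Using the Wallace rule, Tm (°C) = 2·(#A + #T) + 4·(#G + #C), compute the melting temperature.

56°C

Counting bases: A=9, T=7, G=1, C=5
AT pairs contribute 16, GC pairs contribute 6.
Tm = 2(16) + 4(6) = 32 + 24 = 56°C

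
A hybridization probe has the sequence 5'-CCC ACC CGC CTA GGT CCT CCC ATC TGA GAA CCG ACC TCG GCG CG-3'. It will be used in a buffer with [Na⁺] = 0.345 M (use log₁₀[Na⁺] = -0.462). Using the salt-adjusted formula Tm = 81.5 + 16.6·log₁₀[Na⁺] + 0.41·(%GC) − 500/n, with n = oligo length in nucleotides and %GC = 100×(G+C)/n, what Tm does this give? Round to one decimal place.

91.4°C

Length n = 44. Counting bases: A=7, C=21, G=10, T=6
G+C = 31, so %GC = 31/44 × 100 = 70.455%
Salt term: 16.6 × (-0.462) = -7.669
GC term: 0.41 × 70.455 = 28.887; length term: −500/44 = −11.364
Tm = 81.5 + (-7.669) + 28.887 − 11.364 = 91.354 → 91.4°C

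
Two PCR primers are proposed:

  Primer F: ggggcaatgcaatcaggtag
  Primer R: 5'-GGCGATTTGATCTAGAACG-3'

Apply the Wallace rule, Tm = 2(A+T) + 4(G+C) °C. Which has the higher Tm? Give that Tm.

Primer F: A+T=9, G+C=11 → Tm = 2(9)+4(11) = 62°C
Primer R: A+T=10, G+C=9 → Tm = 2(10)+4(9) = 56°C
62°C vs 56°C → primer F is higher.

Primer F, 62°C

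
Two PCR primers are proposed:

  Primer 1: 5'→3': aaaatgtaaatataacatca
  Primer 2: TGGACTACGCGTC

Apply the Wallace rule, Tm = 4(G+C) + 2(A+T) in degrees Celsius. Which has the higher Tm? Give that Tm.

Primer 1: A+T=17, G+C=3 → Tm = 2(17)+4(3) = 46°C
Primer 2: A+T=5, G+C=8 → Tm = 2(5)+4(8) = 42°C
46°C vs 42°C → primer 1 is higher.

Primer 1, 46°C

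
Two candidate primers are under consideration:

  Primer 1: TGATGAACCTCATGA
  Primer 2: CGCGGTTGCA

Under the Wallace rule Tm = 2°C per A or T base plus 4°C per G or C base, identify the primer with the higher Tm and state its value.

Primer 1, 42°C

Primer 1: A+T=9, G+C=6 → Tm = 2(9)+4(6) = 42°C
Primer 2: A+T=3, G+C=7 → Tm = 2(3)+4(7) = 34°C
42°C vs 34°C → primer 1 is higher.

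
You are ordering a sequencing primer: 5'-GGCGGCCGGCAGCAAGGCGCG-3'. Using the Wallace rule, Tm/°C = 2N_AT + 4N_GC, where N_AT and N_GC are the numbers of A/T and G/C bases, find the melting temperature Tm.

78°C

Base counts: T=0, G=11, A=3, C=7
So N_AT = 3 and N_GC = 18.
Tm = 2×3 + 4×18 = 78°C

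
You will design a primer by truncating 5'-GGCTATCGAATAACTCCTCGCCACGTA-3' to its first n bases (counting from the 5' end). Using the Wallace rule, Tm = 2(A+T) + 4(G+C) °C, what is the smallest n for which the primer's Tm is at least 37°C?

First 13 bases: GGCTATCGAATAA → Tm = 36°C (< 37°C)
First 14 bases: GGCTATCGAATAAC → Tm = 40°C (≥ 37°C)
Since every base adds ≥2°C, Tm only increases with n, so the threshold is first crossed at n = 14.

n = 14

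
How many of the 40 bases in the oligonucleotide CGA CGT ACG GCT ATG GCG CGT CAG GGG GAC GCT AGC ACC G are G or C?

28

C=12, G=16, T=5, A=7
G+C = 16 + 12 = 28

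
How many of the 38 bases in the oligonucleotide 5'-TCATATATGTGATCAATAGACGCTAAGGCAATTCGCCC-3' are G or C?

16

Counting bases: A=12, T=10, G=7, C=9
Total G or C: 7 + 9 = 16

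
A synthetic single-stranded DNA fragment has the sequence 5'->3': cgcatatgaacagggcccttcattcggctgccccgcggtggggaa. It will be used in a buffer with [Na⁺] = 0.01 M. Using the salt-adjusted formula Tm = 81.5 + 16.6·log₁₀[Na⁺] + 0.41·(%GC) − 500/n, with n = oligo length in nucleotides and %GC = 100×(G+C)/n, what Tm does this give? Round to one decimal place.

63.6°C

Length n = 45. Base counts: A=8, G=15, T=8, C=14
G+C = 29, so %GC = 29/45 × 100 = 64.444%
Salt term: 16.6 × (-2) = -33.2
GC term: 0.41 × 64.444 = 26.422; length term: −500/45 = −11.111
Tm = 81.5 + (-33.2) + 26.422 − 11.111 = 63.611 → 63.6°C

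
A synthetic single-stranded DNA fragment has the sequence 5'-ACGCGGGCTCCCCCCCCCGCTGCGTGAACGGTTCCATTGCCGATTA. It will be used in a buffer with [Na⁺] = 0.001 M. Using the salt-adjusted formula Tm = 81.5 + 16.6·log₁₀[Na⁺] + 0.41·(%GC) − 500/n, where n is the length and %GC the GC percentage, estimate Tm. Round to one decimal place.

Length n = 46. Base counts: A=6, T=9, C=19, G=12
G+C = 31, so %GC = 31/46 × 100 = 67.391%
Salt term: 16.6 × (-3) = -49.8
GC term: 0.41 × 67.391 = 27.63; length term: −500/46 = −10.87
Tm = 81.5 + (-49.8) + 27.63 − 10.87 = 48.46 → 48.5°C

48.5°C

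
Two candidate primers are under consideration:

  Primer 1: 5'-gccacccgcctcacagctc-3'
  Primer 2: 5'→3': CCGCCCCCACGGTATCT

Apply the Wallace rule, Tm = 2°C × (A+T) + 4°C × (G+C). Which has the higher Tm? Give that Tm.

Primer 1: A+T=5, G+C=14 → Tm = 2(5)+4(14) = 66°C
Primer 2: A+T=5, G+C=12 → Tm = 2(5)+4(12) = 58°C
66°C vs 58°C → primer 1 is higher.

Primer 1, 66°C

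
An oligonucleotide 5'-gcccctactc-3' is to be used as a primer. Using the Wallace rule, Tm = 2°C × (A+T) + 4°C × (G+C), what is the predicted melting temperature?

34°C

Counting bases: C=6, A=1, T=2, G=1
So N_AT = 3 and N_GC = 7.
Tm = 2(3) + 4(7) = 6 + 28 = 34°C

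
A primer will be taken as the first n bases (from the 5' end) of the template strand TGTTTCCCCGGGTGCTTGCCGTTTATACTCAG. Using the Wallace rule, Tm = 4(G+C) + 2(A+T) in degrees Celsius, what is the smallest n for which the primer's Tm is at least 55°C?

First 17 bases: TGTTTCCCCGGGTGCTT → Tm = 54°C (< 55°C)
First 18 bases: TGTTTCCCCGGGTGCTTG → Tm = 58°C (≥ 55°C)
Since every base adds ≥2°C, Tm only increases with n, so the threshold is first crossed at n = 18.

n = 18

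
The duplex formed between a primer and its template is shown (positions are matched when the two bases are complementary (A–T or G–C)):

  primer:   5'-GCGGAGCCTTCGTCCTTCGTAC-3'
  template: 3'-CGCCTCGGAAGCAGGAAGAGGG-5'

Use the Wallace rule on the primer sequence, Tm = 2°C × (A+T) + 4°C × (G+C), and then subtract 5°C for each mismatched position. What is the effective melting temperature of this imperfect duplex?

Primer base counts: A=2, T=6, G=6, C=8 → A+T=8, G+C=14
Perfect-match Tm = 2(8) + 4(14) = 16 + 56 = 72°C
Mismatches (positions where the bases are not complementary): 3 (at positions 19, 20, 21)
Effective Tm = 72 − 3×5 = 72 − 15 = 57°C

57°C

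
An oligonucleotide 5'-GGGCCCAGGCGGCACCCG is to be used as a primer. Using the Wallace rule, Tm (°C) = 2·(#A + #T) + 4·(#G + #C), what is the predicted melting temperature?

Counting bases: C=8, T=0, G=8, A=2
A+T = 2, G+C = 16
Tm = 2×2 + 4×16 = 68°C

68°C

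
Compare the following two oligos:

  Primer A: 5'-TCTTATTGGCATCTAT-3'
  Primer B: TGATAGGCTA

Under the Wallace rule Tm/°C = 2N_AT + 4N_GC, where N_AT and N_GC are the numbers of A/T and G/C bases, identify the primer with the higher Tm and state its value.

Primer A, 42°C

Primer A: A+T=11, G+C=5 → Tm = 2(11)+4(5) = 42°C
Primer B: A+T=6, G+C=4 → Tm = 2(6)+4(4) = 28°C
42°C vs 28°C → primer A is higher.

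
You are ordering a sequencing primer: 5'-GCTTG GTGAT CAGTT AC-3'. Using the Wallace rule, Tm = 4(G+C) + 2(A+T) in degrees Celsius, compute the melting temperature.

Base counts: C=3, G=5, A=3, T=6
A+T = 9, G+C = 8
Tm = 4·8 + 2·9 = 32 + 18 = 50°C

50°C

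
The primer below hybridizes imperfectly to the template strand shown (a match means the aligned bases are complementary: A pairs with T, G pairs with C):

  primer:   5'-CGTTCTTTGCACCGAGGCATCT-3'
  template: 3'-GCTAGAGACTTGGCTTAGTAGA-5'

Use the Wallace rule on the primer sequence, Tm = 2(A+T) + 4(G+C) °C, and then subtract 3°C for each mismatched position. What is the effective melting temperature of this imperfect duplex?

53°C

Primer base counts: A=3, T=7, G=5, C=7 → A+T=10, G+C=12
Perfect-match Tm = 2(10) + 4(12) = 20 + 48 = 68°C
Mismatches (positions where the bases are not complementary): 5 (at positions 3, 7, 10, 16, 17)
Effective Tm = 68 − 5×3 = 68 − 15 = 53°C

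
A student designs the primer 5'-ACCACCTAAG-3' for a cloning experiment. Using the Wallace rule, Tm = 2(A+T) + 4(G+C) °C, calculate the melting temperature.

30°C

Counting bases: A=4, T=1, G=1, C=4
So N_AT = 5 and N_GC = 5.
Tm = 2×5 + 4×5 = 30°C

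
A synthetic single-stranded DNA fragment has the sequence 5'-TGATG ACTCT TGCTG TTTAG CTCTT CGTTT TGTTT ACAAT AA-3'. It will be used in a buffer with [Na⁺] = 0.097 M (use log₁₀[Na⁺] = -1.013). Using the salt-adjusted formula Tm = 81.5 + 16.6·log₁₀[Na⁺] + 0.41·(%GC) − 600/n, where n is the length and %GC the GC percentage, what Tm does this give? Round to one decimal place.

64.1°C

Length n = 42. Scanning the sequence gives A=8, G=7, T=20, C=7.
G+C = 14, so %GC = 14/42 × 100 = 33.333%
Salt term: 16.6 × (-1.013) = -16.816
GC term: 0.41 × 33.333 = 13.667; length term: −600/42 = −14.286
Tm = 81.5 + (-16.816) + 13.667 − 14.286 = 64.065 → 64.1°C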